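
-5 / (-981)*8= 40 / 981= 0.04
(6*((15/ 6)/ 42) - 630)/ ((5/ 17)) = -29971/ 14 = -2140.79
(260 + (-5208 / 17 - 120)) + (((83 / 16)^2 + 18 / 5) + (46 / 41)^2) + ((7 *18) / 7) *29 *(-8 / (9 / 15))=-7094.58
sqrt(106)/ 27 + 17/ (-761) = -17/ 761 + sqrt(106)/ 27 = 0.36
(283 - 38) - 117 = 128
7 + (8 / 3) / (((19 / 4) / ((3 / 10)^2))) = 3349 / 475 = 7.05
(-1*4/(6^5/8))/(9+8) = -1/4131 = -0.00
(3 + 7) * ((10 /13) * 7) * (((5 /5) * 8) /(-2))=-2800 /13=-215.38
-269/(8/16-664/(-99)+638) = -53262/127751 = -0.42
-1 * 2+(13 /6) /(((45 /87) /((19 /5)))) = 6263 /450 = 13.92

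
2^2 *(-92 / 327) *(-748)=275264 / 327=841.79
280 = 280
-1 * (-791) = 791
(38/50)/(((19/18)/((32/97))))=576/2425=0.24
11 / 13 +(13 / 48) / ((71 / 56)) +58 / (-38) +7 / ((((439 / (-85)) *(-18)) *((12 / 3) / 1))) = -248176873 / 554309496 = -0.45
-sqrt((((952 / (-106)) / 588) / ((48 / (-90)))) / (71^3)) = -sqrt(4477970) / 7480844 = -0.00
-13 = -13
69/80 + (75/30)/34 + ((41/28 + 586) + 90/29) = 163302359/276080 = 591.50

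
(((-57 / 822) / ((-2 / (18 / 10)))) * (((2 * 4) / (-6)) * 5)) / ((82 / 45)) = -2565 / 11234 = -0.23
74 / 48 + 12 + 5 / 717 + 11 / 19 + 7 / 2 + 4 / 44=7080453 / 399608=17.72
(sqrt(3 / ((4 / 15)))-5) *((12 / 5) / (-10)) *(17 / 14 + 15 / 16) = 723 / 280-2169 *sqrt(5) / 2800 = 0.85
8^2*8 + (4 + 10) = 526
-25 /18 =-1.39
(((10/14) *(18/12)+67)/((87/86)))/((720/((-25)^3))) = -128059375/87696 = -1460.26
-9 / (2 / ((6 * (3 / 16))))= -81 / 16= -5.06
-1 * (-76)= 76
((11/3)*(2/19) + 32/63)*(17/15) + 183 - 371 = -671470/3591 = -186.99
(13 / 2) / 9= 13 / 18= 0.72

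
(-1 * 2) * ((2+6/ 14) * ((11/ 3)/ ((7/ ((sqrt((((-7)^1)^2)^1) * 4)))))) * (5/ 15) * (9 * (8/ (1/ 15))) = -25645.71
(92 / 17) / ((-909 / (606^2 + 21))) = -11262548 / 5151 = -2186.48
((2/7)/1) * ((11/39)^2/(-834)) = -121/4439799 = -0.00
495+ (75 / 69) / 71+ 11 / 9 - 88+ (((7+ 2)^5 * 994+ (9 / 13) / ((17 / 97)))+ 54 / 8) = 762575750069839 / 12992148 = 58695124.94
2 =2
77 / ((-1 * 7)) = -11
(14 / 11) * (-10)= -140 / 11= -12.73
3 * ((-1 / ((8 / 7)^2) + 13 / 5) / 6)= 587 / 640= 0.92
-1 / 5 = -0.20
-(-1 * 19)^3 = 6859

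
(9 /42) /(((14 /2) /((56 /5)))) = 12 /35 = 0.34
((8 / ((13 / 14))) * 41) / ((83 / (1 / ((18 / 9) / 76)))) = 174496 / 1079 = 161.72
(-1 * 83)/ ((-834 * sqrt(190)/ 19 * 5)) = 0.03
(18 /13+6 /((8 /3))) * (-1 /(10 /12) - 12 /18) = -441 /65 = -6.78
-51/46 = -1.11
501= 501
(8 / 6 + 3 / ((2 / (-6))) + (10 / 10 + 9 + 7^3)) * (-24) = -8288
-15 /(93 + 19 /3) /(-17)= 45 /5066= 0.01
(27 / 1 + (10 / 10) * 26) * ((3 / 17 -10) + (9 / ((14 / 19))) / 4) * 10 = -3588.08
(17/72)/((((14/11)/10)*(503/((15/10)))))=935/169008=0.01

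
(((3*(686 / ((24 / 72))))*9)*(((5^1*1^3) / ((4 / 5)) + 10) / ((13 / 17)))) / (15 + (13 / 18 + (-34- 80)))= -21253995 / 1769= -12014.69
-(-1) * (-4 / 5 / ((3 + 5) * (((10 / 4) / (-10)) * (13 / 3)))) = 6 / 65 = 0.09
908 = 908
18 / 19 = 0.95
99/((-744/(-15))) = 495/248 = 2.00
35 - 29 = 6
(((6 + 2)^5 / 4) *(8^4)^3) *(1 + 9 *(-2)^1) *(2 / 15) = -19140298416324608 / 15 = -1276019894421640.53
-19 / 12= -1.58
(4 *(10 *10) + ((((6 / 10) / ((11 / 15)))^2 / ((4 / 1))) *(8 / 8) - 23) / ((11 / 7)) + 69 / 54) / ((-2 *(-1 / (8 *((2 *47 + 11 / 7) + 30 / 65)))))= 17994002023 / 121121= 148562.20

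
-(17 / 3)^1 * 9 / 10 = -51 / 10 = -5.10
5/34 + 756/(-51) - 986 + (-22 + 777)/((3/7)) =760.99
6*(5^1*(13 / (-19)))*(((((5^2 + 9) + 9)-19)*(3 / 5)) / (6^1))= -936 / 19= -49.26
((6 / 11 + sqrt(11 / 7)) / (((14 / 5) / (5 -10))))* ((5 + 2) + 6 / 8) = -775* sqrt(77) / 392 -2325 / 308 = -24.90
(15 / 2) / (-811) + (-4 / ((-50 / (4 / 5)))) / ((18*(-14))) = -121369 / 12773250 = -0.01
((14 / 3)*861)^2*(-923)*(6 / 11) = -89407266312 / 11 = -8127933301.09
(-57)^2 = 3249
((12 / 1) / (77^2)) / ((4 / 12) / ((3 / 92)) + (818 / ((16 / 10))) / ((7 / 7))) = 432 / 111305117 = 0.00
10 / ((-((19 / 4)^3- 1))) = -128 / 1359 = -0.09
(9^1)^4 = 6561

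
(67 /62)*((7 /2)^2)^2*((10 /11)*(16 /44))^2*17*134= 18322751300 /453871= 40369.95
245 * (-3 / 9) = -245 / 3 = -81.67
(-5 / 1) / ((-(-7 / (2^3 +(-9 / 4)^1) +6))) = 23 / 22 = 1.05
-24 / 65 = -0.37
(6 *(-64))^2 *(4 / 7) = 589824 / 7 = 84260.57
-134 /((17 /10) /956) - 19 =-1281363 /17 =-75374.29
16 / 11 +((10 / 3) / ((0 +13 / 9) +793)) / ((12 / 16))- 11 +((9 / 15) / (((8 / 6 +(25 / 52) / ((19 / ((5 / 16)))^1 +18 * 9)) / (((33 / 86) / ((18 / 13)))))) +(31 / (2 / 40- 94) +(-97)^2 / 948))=2285214269480821 / 12710435455840980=0.18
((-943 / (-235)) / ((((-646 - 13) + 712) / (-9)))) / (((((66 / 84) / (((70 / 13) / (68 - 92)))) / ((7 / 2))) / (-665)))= -452.88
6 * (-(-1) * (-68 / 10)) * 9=-1836 / 5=-367.20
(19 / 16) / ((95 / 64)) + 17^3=24569 / 5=4913.80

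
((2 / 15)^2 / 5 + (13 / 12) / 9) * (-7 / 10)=-11711 / 135000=-0.09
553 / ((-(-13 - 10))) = 553 / 23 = 24.04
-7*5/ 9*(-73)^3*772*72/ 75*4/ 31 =144670821.02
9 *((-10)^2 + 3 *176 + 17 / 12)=22659 / 4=5664.75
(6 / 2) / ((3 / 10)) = 10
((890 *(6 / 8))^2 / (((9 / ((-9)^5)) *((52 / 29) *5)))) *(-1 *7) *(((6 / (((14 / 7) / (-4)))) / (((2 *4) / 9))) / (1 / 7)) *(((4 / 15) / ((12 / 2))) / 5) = -1993920750927 / 1040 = -1917231491.28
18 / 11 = 1.64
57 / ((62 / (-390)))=-11115 / 31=-358.55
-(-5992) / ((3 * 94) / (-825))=-17529.79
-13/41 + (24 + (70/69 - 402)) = -1067389/2829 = -377.30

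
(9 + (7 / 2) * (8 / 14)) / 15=11 / 15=0.73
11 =11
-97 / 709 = -0.14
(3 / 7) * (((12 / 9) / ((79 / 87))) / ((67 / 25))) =0.23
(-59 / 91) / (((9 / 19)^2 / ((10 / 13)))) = -212990 / 95823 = -2.22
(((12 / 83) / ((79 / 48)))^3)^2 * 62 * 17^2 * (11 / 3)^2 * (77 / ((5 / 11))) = 7451620074301628532916224 / 397375517346779602101245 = 18.75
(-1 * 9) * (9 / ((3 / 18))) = -486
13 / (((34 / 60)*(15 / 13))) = 338 / 17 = 19.88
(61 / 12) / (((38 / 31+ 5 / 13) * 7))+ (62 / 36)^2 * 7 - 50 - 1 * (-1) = -20450083 / 735966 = -27.79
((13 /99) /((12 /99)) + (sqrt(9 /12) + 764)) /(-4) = -9181 /48- sqrt(3) /8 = -191.49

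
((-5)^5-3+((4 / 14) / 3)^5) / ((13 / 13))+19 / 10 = -127673081041 / 40841010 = -3126.10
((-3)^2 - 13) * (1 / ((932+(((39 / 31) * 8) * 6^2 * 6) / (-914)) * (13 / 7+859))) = -0.00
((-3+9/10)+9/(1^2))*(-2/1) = -69/5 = -13.80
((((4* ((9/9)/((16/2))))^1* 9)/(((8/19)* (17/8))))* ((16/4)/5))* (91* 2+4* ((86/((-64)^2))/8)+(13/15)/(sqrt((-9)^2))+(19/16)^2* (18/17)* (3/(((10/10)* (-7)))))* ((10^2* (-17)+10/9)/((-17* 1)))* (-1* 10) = -346895897788297/475421184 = -729660.16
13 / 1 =13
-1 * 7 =-7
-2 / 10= -1 / 5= -0.20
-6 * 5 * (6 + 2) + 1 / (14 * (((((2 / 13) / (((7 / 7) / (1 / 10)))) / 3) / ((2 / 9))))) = -4975 / 21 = -236.90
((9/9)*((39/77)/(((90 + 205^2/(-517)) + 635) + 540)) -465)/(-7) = 1991993067/29987020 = 66.43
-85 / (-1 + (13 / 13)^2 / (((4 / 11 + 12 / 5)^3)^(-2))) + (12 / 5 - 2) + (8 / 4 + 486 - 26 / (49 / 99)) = 187637449809350101 / 430679017588365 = 435.68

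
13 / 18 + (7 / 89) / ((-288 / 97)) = 17833 / 25632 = 0.70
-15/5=-3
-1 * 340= -340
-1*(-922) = 922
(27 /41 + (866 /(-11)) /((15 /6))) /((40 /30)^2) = -625743 /36080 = -17.34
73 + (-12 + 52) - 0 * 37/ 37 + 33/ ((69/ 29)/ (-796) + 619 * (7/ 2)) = 5652051893/ 50011417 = 113.02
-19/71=-0.27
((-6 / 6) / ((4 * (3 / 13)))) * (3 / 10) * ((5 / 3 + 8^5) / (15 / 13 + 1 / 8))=-16614221 / 1995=-8327.93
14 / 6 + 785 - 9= 2335 / 3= 778.33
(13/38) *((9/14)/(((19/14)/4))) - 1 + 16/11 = 4379/3971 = 1.10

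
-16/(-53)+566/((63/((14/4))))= 15143/477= 31.75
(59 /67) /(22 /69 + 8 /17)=69207 /62042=1.12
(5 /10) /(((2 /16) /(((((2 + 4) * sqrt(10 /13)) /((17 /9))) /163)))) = 216 * sqrt(130) /36023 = 0.07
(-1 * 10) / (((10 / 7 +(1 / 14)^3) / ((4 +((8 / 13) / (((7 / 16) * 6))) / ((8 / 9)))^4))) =-1813079674880 / 783913767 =-2312.86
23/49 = 0.47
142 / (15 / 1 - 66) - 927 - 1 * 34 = -49153 / 51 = -963.78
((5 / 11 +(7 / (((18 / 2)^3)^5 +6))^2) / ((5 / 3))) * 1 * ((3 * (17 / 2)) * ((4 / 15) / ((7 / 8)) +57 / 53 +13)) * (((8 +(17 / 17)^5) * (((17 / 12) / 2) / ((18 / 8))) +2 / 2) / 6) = 2416957688345236884592693560812296 / 37827620318039521015092533788125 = 63.89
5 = 5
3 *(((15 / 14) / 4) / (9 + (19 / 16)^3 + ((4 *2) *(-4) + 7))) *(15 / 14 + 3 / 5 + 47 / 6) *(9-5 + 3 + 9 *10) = -49564672 / 958391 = -51.72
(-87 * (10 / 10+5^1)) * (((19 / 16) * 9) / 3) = -14877 / 8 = -1859.62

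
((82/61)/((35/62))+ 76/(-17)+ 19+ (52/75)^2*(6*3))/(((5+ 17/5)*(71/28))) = 231956594/193270875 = 1.20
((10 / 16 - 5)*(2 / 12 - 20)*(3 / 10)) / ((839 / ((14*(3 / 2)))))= 17493 / 26848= 0.65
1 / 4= 0.25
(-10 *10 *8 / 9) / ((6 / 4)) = -1600 / 27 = -59.26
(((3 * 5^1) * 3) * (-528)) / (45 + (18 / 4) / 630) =-3326400 / 6301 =-527.92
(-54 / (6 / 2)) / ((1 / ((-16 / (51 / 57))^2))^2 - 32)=153732907008 / 273302862271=0.56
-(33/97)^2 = -1089/9409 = -0.12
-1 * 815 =-815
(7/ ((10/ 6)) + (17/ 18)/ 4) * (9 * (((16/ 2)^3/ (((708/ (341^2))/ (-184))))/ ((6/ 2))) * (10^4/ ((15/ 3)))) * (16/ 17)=-3498899383091200/ 9027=-387603786760.96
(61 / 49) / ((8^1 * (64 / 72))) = 549 / 3136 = 0.18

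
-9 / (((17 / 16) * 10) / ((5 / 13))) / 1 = -72 / 221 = -0.33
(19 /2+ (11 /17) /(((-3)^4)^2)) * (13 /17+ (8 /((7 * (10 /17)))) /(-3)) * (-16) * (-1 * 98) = 9921363760 /5688387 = 1744.14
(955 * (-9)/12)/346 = -2865/1384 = -2.07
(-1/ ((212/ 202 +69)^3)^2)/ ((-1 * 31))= 1061520150601/ 3887947205589364990234375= 0.00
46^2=2116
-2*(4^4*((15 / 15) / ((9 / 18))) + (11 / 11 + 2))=-1030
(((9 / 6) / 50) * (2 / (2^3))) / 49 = 3 / 19600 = 0.00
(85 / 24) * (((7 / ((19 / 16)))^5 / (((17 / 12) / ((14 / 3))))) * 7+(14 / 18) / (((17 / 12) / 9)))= 581272.82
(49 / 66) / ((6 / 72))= 98 / 11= 8.91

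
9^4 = 6561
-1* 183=-183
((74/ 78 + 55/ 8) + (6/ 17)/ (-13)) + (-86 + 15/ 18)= -31567/ 408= -77.37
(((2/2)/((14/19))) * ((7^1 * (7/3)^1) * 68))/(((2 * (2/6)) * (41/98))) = 221578/41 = 5404.34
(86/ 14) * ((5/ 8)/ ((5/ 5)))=215/ 56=3.84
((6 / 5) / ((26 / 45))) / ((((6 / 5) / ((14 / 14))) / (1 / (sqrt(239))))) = 45 * sqrt(239) / 6214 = 0.11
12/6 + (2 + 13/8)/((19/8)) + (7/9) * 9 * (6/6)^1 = 200/19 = 10.53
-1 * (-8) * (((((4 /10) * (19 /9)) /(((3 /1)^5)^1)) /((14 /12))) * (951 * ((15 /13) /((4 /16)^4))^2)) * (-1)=-63155732480 /31941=-1977262.22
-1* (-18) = 18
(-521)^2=271441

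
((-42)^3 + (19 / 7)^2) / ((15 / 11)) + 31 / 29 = -1157931584 / 21315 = -54324.73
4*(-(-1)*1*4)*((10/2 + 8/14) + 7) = 201.14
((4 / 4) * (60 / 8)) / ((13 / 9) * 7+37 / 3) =135 / 404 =0.33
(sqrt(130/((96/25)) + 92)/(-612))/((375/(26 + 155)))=-181 * sqrt(18123)/2754000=-0.01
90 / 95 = 18 / 19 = 0.95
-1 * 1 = -1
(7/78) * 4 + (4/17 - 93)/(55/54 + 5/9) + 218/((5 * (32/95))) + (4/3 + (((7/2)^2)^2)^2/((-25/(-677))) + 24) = 14665020966769/24044800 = 609904.05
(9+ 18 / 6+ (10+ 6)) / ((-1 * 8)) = -7 / 2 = -3.50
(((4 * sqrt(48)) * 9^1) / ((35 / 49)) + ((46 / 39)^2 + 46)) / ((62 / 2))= 72082 / 47151 + 1008 * sqrt(3) / 155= 12.79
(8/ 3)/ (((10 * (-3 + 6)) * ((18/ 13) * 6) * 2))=13/ 2430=0.01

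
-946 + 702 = -244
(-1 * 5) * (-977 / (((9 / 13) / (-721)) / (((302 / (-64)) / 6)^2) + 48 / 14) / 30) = 208798356221 / 4394406960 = 47.51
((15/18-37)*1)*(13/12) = -2821/72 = -39.18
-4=-4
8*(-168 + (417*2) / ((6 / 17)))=17560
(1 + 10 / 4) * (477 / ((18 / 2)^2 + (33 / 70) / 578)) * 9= 202643910 / 1092431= 185.50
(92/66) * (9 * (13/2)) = 897/11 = 81.55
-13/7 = -1.86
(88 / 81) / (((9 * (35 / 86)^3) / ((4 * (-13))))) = -2910592256 / 31255875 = -93.12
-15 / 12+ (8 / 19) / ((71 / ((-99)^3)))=-31056313 / 5396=-5755.43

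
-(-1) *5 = 5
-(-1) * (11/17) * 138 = 1518/17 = 89.29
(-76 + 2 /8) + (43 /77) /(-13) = -75.79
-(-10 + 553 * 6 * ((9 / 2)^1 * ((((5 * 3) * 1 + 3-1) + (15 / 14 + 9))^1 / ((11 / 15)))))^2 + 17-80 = -147037087063717 / 484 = -303795634429.17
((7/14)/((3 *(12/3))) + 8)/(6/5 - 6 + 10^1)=1.55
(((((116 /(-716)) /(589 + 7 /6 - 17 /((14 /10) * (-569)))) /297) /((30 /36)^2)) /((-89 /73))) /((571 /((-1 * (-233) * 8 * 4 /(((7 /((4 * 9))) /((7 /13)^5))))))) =43473210253175808 /13100278800056188429975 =0.00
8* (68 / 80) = 34 / 5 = 6.80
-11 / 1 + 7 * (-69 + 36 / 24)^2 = 31882.75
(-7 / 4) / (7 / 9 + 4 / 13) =-819 / 508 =-1.61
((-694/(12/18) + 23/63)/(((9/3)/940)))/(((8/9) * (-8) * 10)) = 385165/84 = 4585.30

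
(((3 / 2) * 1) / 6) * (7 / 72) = 7 / 288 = 0.02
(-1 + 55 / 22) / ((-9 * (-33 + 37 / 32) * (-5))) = -16 / 15285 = -0.00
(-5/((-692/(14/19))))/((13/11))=385/85462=0.00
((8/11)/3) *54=144/11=13.09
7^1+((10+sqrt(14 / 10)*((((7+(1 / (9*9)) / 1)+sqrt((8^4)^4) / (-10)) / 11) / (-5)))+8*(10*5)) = 417+679474408*sqrt(35) / 111375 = 36509.70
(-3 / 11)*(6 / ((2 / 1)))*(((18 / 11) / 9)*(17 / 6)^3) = -4913 / 1452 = -3.38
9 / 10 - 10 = -91 / 10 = -9.10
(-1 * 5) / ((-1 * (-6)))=-5 / 6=-0.83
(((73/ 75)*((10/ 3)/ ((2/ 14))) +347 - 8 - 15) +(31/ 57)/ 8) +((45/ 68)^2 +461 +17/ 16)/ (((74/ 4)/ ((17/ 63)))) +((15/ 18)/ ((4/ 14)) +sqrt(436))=377.32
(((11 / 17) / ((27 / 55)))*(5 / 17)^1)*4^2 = 48400 / 7803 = 6.20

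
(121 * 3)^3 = 47832147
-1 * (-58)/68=29/34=0.85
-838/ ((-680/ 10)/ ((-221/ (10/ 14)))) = -38129/ 10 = -3812.90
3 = 3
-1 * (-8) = 8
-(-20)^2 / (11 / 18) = -654.55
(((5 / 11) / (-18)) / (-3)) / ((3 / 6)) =0.02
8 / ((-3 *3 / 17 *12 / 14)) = -476 / 27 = -17.63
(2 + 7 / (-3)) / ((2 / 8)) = -4 / 3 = -1.33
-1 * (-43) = 43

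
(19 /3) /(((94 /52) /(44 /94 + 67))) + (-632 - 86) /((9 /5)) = -3230888 /19881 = -162.51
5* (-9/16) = -45/16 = -2.81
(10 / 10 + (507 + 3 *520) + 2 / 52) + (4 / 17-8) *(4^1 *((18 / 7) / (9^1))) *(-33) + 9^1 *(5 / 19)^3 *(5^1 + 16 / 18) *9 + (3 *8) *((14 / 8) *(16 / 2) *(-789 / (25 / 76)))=-426316539872109 / 530543650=-803546.59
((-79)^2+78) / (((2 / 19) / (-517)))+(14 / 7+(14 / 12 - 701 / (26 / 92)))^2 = -151484169113 / 6084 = -24898778.62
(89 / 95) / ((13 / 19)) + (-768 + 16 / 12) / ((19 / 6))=-297309 / 1235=-240.74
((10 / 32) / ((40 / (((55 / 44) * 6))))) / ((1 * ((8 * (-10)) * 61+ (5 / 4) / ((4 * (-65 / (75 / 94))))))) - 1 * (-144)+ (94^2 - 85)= 1357929697887 / 152662136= 8895.00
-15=-15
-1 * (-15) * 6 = 90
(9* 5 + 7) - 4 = 48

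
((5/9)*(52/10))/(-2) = -13/9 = -1.44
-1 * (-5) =5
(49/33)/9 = 49/297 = 0.16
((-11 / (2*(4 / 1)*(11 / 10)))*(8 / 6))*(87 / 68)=-145 / 68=-2.13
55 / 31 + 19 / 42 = 2899 / 1302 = 2.23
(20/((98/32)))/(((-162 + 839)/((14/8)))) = 80/4739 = 0.02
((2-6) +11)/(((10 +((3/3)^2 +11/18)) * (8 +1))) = 14/209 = 0.07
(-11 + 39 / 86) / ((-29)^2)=-0.01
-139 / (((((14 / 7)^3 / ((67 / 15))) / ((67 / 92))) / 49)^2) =-6725214971419 / 121881600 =-55178.26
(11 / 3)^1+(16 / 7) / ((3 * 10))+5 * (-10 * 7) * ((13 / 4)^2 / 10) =-204929 / 560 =-365.94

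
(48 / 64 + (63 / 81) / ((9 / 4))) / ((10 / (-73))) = -5183 / 648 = -8.00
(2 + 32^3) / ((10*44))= 74.48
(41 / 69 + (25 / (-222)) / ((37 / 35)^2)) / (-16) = -0.03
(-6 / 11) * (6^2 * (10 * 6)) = -12960 / 11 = -1178.18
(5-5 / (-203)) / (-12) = -85 / 203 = -0.42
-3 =-3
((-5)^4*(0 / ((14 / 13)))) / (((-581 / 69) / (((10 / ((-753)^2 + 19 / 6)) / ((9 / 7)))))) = 0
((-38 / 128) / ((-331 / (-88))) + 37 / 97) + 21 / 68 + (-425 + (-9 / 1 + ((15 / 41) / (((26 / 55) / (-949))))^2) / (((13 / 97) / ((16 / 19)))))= 6144157648416295099 / 1813022956264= 3388902.29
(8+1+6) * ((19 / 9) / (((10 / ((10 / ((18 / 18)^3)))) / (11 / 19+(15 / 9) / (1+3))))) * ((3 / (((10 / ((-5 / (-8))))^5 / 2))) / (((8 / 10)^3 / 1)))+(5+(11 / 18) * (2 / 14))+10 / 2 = 85298345519 / 8455716864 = 10.09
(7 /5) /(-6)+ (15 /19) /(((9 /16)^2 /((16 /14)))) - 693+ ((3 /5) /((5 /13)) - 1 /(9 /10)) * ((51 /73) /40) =-180976690451 /262143000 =-690.37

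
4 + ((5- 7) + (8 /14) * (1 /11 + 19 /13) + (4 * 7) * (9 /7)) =38926 /1001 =38.89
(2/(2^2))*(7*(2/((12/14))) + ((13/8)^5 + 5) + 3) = 3505943/196608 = 17.83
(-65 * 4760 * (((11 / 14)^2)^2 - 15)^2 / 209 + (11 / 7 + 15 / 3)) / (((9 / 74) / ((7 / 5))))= -64472964122301001 / 17703821520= -3641754.07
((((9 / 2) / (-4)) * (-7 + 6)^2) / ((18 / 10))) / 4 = -0.16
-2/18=-1/9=-0.11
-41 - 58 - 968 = -1067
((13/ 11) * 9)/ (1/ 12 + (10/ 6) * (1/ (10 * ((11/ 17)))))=156/ 5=31.20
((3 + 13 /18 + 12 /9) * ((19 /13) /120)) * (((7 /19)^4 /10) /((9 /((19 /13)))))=16807 /912319200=0.00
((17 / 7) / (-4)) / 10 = -17 / 280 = -0.06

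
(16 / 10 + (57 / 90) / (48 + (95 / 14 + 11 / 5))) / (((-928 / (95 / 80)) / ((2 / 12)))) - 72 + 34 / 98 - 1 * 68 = -36477251973971 / 261198443520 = -139.65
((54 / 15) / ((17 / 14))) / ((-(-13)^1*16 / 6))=189 / 2210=0.09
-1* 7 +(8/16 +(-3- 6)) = -31/2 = -15.50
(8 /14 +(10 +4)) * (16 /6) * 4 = 1088 /7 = 155.43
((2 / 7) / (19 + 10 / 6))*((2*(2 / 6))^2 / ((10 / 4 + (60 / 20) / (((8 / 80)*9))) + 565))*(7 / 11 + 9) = 848 / 8175475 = 0.00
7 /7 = 1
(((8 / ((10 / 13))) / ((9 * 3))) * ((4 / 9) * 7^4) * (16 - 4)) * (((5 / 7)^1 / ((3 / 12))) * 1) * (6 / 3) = 2283008 / 81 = 28185.28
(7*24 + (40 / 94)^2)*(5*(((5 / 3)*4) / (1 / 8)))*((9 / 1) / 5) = 178325760 / 2209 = 80726.92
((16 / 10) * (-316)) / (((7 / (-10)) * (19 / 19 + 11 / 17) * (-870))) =-10744 / 21315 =-0.50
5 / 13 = 0.38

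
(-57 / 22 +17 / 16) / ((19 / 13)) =-1.05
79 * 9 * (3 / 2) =2133 / 2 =1066.50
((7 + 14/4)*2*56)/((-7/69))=-11592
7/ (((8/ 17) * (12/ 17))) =2023/ 96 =21.07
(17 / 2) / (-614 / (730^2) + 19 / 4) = 4529650 / 2530661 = 1.79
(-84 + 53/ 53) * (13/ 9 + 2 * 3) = -5561/ 9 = -617.89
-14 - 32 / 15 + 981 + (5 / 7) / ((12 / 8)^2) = 304033 / 315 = 965.18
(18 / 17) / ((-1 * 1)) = -18 / 17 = -1.06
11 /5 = 2.20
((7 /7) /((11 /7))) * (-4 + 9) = 35 /11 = 3.18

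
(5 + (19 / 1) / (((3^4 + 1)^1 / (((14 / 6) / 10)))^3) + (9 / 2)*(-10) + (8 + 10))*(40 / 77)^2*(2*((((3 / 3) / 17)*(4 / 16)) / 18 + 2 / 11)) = -805353447702697 / 371373487711380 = -2.17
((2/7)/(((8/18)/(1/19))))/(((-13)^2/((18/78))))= 27/584402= 0.00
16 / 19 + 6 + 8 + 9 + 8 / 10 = 2341 / 95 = 24.64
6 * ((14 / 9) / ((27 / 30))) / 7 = 40 / 27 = 1.48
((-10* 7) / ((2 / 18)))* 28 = -17640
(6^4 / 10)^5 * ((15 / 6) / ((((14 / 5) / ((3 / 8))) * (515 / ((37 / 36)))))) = 11008940615424 / 450625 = 24430381.39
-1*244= -244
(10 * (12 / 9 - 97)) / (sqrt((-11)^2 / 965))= -2870 * sqrt(965) / 33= -2701.67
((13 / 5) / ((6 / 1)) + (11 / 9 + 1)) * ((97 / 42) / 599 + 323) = 1942145309 / 2264220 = 857.75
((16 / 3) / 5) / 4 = 4 / 15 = 0.27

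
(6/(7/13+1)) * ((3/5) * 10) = 117/5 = 23.40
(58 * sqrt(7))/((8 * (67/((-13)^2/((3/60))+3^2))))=98281 * sqrt(7)/268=970.25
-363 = -363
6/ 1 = 6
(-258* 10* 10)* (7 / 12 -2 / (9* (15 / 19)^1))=-70090 / 9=-7787.78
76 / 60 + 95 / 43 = 2242 / 645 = 3.48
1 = 1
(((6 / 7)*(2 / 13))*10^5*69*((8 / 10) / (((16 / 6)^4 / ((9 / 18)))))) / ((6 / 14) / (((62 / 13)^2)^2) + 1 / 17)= 164524688949375 / 1363582519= 120656.20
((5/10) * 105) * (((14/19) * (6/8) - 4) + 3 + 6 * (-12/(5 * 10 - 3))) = -371175/3572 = -103.91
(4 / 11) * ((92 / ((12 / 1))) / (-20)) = -23 / 165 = -0.14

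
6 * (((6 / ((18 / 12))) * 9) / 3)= 72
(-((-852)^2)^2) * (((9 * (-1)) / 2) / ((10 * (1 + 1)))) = 118560738873.60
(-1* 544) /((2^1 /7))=-1904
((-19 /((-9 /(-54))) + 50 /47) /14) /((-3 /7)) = 2654 /141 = 18.82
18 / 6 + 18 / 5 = 33 / 5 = 6.60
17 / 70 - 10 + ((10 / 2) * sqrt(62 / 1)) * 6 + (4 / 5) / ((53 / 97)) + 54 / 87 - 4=-1255823 / 107590 + 30 * sqrt(62)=224.55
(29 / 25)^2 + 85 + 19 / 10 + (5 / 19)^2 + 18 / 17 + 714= 803.37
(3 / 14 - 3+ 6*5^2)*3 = 6183 / 14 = 441.64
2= 2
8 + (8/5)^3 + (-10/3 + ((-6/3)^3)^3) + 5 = -186839/375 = -498.24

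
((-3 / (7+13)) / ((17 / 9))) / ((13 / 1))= -0.01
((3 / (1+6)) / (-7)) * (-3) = 9 / 49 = 0.18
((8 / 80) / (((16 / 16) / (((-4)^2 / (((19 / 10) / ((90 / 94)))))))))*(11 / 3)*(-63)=-166320 / 893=-186.25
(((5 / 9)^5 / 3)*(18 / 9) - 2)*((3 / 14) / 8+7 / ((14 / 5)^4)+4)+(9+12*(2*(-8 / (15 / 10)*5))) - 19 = -39989233141 / 60761421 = -658.14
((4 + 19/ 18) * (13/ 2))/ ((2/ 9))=1183/ 8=147.88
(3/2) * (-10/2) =-15/2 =-7.50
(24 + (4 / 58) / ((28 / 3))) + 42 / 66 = 110059 / 4466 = 24.64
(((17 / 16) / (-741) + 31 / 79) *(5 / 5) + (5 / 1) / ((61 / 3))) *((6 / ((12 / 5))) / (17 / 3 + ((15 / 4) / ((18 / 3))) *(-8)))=181935665 / 76178752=2.39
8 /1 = 8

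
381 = 381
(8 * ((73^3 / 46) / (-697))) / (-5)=1556068 / 80155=19.41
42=42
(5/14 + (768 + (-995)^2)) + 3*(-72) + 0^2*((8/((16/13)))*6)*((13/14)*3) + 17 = 13868321/14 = 990594.36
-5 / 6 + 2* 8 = 91 / 6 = 15.17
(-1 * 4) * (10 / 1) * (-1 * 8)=320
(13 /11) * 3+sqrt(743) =30.80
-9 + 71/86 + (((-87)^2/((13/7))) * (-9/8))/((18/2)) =-2314825/4472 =-517.63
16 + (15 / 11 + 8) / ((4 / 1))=807 / 44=18.34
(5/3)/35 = 1/21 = 0.05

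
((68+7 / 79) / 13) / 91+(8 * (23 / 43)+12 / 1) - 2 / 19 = 1239335441 / 76354369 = 16.23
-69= -69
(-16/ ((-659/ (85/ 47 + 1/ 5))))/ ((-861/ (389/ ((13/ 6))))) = -0.01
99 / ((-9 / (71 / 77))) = -10.14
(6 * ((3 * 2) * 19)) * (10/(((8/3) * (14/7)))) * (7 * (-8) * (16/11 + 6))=-535385.45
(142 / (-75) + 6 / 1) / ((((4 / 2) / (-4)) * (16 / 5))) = -77 / 30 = -2.57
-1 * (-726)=726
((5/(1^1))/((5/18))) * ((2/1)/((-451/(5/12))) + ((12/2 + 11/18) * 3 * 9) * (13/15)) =6279198/2255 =2784.57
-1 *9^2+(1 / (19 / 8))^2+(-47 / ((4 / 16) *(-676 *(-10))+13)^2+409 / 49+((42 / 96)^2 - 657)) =-9577881476985287 / 13133260032256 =-729.28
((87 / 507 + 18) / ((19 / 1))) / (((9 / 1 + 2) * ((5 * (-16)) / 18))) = -27639 / 1412840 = -0.02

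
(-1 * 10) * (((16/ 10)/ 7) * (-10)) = 160/ 7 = 22.86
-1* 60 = -60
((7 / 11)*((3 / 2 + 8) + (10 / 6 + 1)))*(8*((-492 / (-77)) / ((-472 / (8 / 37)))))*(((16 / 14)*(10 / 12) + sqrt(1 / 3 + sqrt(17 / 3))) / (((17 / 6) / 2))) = -191552*sqrt(3 + 3*sqrt(51)) / 4490431 - 3831040 / 31433017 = -0.33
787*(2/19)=1574/19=82.84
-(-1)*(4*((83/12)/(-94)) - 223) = -62969/282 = -223.29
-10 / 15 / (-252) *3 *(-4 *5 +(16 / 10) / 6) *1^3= -148 / 945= -0.16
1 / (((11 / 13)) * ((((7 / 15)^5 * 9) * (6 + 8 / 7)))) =43875 / 52822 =0.83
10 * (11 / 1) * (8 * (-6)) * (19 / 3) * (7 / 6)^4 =-5018090 / 81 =-61951.73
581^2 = 337561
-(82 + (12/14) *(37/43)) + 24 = -58.74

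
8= 8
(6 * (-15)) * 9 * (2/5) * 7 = -2268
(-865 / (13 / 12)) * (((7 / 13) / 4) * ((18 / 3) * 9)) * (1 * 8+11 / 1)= -18637290 / 169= -110279.82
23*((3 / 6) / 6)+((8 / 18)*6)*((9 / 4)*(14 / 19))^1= 1445 / 228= 6.34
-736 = -736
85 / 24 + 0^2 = 85 / 24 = 3.54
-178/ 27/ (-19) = 178/ 513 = 0.35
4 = 4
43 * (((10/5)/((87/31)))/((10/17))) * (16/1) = 362576/435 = 833.51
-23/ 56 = -0.41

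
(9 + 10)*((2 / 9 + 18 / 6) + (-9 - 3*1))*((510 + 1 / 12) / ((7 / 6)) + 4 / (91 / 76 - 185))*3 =-128335489493 / 586698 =-218741.99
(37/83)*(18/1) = 666/83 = 8.02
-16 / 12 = -4 / 3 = -1.33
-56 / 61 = -0.92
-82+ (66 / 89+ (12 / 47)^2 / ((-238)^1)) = -1901089480 / 23395519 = -81.26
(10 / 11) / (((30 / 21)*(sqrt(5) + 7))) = 49 / 484 - 7*sqrt(5) / 484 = 0.07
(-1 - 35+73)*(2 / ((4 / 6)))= 111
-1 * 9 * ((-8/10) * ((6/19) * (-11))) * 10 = -4752/19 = -250.11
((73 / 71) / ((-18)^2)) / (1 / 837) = 2263 / 852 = 2.66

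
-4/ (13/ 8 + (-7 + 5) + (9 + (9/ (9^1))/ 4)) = -32/ 71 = -0.45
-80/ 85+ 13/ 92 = -1251/ 1564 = -0.80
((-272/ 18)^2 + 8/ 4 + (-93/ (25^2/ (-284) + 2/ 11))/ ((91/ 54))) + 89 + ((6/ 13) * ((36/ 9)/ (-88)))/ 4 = 709129147061/ 2045511468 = 346.68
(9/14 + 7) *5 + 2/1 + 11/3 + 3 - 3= 1843/42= 43.88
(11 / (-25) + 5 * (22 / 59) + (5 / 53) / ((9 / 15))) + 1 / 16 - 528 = -1975097731 / 3752400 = -526.36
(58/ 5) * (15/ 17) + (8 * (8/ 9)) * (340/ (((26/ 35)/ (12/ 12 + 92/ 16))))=4857462/ 221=21979.47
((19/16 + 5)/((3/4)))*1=33/4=8.25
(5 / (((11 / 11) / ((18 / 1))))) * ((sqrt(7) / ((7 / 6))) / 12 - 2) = -180 + 45 * sqrt(7) / 7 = -162.99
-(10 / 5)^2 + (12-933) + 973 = 48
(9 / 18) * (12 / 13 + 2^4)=110 / 13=8.46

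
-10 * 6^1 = -60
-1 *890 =-890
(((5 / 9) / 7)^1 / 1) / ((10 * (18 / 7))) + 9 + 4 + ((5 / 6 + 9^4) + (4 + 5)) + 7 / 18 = 2133289 / 324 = 6584.23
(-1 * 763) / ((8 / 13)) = -9919 / 8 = -1239.88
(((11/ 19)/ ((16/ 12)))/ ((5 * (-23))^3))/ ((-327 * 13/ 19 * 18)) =11/ 155165751000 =0.00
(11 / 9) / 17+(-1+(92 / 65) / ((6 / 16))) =28306 / 9945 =2.85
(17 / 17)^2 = 1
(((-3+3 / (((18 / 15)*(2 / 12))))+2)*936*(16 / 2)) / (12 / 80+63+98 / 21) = 483840 / 313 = 1545.81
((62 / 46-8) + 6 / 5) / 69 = -209 / 2645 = -0.08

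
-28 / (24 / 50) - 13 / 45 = -2638 / 45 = -58.62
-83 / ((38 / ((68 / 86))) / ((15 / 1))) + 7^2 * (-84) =-3383937 / 817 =-4141.91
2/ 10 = 1/ 5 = 0.20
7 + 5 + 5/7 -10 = 19/7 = 2.71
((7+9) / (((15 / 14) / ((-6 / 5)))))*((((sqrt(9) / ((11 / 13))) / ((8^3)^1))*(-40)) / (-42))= -13 / 110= -0.12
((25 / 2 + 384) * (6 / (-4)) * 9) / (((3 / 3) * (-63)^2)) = -1.35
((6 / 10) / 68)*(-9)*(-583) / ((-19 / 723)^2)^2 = 4301159106728781 / 44309140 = 97071599.83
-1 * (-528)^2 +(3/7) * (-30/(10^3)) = -195148809/700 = -278784.01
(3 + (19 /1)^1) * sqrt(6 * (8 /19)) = 88 * sqrt(57) /19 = 34.97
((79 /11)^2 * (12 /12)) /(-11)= -6241 /1331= -4.69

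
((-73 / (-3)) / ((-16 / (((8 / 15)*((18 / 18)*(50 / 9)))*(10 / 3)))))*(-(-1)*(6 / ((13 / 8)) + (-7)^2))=-2500250 / 3159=-791.47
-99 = -99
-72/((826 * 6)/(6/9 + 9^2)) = -70/59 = -1.19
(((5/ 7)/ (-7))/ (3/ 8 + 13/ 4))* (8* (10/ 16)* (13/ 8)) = -325/ 1421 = -0.23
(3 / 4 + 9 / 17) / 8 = 87 / 544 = 0.16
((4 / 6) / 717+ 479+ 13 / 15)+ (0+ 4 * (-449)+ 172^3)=54712103236 / 10755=5087131.87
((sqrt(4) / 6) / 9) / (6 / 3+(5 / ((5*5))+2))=5 / 567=0.01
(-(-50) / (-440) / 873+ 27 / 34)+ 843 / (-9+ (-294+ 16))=-401679473 / 187412148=-2.14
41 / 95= 0.43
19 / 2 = 9.50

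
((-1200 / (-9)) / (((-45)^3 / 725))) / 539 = -2320 / 1178793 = -0.00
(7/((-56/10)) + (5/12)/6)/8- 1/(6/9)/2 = -517/576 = -0.90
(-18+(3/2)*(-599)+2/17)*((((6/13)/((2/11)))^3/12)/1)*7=-2612607921/298792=-8743.90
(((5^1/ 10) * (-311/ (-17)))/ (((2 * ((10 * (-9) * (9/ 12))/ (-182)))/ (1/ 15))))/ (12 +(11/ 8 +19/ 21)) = 1584856/ 27528525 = 0.06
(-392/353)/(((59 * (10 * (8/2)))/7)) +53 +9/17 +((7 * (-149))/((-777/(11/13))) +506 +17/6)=2878937599279/5109071370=563.50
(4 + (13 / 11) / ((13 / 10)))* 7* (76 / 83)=31.47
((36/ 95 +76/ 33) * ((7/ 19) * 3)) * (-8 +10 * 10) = 5414752/ 19855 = 272.71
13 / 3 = 4.33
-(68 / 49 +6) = -362 / 49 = -7.39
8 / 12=2 / 3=0.67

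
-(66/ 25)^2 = -4356/ 625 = -6.97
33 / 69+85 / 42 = 2417 / 966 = 2.50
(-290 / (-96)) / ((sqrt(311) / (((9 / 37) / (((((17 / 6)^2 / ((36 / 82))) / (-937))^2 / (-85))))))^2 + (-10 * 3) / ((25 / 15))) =-831400304908088514426336000 / 4953999029171210422373878369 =-0.17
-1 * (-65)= 65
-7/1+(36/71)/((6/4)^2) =-6.77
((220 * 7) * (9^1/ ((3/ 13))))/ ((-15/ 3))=-12012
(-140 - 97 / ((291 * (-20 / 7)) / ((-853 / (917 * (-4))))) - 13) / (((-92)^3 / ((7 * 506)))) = 370328959 / 532216320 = 0.70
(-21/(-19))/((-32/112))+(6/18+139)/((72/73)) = 281945/2052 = 137.40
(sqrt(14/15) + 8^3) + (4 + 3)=sqrt(210)/15 + 519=519.97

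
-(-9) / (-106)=-9 / 106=-0.08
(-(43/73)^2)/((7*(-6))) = 1849/223818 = 0.01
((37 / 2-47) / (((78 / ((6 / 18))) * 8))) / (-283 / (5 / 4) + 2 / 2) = 95 / 1406496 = 0.00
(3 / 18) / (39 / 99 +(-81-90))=-11 / 11260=-0.00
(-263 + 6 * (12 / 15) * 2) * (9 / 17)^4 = -8312787 / 417605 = -19.91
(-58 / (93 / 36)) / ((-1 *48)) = 29 / 62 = 0.47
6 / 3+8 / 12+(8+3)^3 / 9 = 1355 / 9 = 150.56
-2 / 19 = -0.11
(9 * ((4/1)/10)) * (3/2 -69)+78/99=-7993/33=-242.21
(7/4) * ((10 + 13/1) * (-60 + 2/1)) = -4669/2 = -2334.50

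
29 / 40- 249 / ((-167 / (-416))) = -4138517 / 6680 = -619.54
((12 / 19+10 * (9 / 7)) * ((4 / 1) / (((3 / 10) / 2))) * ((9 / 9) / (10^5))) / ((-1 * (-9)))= 0.00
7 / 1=7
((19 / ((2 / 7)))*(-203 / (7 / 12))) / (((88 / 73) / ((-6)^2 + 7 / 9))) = -93196691 / 132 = -706035.54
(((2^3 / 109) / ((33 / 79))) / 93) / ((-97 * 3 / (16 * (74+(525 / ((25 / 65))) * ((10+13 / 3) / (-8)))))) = 23981872 / 97345611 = 0.25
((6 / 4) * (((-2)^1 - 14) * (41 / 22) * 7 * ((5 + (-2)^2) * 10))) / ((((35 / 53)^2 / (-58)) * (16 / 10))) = 180354654 / 77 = 2342268.23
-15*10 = -150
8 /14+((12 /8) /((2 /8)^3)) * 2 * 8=10756 /7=1536.57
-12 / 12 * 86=-86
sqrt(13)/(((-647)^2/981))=981 * sqrt(13)/418609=0.01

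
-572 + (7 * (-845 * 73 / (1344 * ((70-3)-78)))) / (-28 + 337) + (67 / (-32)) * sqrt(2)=-373230091 / 652608-67 * sqrt(2) / 32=-574.87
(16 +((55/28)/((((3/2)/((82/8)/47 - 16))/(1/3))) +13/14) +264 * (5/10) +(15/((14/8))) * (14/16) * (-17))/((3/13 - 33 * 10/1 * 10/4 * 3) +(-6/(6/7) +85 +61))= -298493/47952408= -0.01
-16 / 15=-1.07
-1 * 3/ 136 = -3/ 136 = -0.02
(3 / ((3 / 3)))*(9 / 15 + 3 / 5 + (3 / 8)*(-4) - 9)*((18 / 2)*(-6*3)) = 22599 / 5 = 4519.80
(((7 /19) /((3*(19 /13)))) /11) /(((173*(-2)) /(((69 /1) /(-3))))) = 2093 /4121898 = 0.00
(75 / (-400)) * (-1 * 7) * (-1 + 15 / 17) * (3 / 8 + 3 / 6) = -147 / 1088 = -0.14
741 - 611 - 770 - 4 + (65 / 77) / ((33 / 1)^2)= -54001267 / 83853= -644.00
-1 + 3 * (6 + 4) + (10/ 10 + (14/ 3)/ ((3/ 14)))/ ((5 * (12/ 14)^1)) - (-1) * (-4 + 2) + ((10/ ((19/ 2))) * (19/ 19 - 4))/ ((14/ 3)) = 227225/ 7182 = 31.64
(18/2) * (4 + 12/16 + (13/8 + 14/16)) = 65.25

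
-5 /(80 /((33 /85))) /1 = -33 /1360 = -0.02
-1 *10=-10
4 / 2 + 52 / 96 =61 / 24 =2.54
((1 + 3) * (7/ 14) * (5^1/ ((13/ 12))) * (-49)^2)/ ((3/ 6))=576240/ 13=44326.15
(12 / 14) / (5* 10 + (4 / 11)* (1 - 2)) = 11 / 637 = 0.02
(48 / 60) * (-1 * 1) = -4 / 5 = -0.80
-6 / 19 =-0.32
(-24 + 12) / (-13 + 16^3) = -4 / 1361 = -0.00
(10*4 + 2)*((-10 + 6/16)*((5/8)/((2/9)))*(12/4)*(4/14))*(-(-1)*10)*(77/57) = -4002075/304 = -13164.72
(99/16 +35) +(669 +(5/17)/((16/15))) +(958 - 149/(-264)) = 1872649/1122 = 1669.03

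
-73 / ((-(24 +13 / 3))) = 219 / 85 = 2.58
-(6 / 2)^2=-9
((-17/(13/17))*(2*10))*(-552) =3190560/13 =245427.69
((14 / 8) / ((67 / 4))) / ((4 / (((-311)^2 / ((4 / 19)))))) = 12863893 / 1072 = 11999.90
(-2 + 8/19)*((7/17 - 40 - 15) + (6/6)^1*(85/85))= 27330/323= 84.61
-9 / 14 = -0.64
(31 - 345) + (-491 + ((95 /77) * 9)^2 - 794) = -8749446 /5929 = -1475.70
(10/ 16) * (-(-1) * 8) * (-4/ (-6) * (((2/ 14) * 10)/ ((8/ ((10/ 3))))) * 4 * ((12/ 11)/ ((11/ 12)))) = 8000/ 847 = 9.45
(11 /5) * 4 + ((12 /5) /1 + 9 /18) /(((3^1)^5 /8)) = 10808 /1215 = 8.90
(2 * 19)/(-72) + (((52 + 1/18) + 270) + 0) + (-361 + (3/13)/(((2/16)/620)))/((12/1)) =45259/117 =386.83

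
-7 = -7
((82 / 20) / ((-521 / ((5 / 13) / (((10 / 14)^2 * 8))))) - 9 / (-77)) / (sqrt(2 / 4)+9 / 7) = 218052963 / 1683767800 - 169596749 * sqrt(2) / 3367535600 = 0.06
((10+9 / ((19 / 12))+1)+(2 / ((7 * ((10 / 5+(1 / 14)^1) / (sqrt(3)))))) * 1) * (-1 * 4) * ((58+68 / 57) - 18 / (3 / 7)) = -1242640 / 1083 - 15680 * sqrt(3) / 1653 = -1163.84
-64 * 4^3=-4096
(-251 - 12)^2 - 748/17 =69125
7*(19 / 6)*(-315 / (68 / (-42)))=4312.72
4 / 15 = 0.27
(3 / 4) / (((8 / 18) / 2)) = 27 / 8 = 3.38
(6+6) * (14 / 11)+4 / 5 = 884 / 55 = 16.07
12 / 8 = 1.50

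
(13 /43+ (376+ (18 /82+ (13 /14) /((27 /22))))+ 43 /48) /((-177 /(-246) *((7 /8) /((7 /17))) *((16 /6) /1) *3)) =2016165103 /65211048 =30.92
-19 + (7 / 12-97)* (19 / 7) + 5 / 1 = -23159 / 84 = -275.70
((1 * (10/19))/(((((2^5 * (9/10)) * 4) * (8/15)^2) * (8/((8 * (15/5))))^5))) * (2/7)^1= 151875/136192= 1.12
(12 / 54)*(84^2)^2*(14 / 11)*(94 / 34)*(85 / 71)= 36399928320 / 781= 46606822.43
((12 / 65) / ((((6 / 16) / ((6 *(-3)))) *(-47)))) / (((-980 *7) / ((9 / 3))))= -432 / 5239325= -0.00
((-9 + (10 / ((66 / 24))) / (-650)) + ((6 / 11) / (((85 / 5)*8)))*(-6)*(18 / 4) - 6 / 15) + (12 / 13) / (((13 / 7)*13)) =-15571865 / 1643356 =-9.48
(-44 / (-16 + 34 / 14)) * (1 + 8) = 2772 / 95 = 29.18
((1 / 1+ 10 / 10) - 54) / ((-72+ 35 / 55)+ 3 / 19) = 5434 / 7441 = 0.73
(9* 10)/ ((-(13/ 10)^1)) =-900/ 13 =-69.23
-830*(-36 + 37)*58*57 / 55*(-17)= 848139.27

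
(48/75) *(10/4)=8/5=1.60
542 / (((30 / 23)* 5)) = 83.11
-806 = -806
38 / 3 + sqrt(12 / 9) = 2*sqrt(3) / 3 + 38 / 3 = 13.82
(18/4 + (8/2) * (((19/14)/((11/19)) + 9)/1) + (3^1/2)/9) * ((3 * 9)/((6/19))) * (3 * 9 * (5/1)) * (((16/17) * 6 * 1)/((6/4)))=2174587.01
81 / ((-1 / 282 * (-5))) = 4568.40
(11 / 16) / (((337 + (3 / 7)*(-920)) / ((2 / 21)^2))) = -0.00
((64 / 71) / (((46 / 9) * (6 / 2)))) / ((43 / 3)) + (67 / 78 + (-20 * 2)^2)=8768058337 / 5477082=1600.86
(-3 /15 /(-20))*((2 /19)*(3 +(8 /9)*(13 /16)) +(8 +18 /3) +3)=1487 /8550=0.17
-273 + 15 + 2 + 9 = -247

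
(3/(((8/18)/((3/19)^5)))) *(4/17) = 6561/42093683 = 0.00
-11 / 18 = -0.61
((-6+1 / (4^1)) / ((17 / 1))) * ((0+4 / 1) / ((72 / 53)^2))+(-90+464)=32895265 / 88128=373.27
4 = 4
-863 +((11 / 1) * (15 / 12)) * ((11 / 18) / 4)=-247939 / 288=-860.90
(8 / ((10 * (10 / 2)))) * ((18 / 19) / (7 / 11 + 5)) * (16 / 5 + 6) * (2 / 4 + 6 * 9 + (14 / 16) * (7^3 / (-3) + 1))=-813648 / 73625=-11.05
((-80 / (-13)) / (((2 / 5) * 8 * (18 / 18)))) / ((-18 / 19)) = -475 / 234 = -2.03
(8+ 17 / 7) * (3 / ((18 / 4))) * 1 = 146 / 21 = 6.95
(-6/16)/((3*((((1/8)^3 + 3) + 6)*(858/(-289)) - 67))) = 9248/6934189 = 0.00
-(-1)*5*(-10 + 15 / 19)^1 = -875 / 19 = -46.05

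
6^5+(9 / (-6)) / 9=46655 / 6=7775.83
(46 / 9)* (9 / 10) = 23 / 5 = 4.60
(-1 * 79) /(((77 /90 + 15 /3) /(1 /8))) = -3555 /2108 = -1.69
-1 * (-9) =9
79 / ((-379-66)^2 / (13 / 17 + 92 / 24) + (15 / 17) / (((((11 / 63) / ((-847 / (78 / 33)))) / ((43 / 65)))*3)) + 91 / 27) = 5748166242 / 3104833132885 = 0.00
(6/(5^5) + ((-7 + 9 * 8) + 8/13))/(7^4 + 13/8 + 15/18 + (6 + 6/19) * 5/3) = 1215560568/44719065625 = 0.03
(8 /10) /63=4 /315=0.01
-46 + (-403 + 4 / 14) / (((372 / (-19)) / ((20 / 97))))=-2636957 / 63147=-41.76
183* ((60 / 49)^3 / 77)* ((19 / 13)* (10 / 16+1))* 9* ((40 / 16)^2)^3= 1650216796875 / 72471784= 22770.47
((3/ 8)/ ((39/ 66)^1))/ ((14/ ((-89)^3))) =-23263977/ 728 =-31956.01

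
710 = 710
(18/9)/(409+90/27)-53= -65555/1237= -53.00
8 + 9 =17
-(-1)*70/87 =0.80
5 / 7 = 0.71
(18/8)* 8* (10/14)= 90/7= 12.86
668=668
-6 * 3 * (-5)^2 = -450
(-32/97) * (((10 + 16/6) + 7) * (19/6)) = -17936/873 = -20.55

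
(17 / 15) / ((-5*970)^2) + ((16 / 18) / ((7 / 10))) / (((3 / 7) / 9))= 3136333339 / 117612500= 26.67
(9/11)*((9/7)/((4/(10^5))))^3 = 102515625000000000/3773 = 27170852107076.60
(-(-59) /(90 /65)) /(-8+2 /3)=-767 /132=-5.81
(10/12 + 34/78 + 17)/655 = 95/3406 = 0.03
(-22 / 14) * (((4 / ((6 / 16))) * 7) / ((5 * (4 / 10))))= -176 / 3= -58.67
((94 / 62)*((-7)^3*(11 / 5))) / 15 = -177331 / 2325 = -76.27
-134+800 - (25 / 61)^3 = 151153721 / 226981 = 665.93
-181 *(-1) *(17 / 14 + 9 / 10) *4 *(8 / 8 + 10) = 589336 / 35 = 16838.17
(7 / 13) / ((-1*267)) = -7 / 3471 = -0.00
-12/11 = -1.09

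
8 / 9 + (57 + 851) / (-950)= -286 / 4275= -0.07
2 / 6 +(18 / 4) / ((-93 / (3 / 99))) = 679 / 2046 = 0.33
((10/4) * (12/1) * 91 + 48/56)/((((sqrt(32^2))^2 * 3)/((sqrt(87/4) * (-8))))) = -1593 * sqrt(87)/448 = -33.17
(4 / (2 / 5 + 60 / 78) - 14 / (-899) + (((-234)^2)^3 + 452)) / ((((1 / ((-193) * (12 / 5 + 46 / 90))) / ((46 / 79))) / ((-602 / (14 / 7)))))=981660619477636365181328162 / 60722955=16166219504265501657.18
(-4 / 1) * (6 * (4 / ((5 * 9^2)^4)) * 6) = -64 / 2989355625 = -0.00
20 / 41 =0.49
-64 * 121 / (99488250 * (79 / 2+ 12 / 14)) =-0.00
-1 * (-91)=91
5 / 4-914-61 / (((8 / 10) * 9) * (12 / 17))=-399493 / 432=-924.75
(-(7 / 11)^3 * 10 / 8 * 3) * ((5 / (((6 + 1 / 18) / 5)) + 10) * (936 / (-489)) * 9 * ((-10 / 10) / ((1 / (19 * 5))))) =-48036807000 / 2149807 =-22344.71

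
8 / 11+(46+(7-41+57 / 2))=907 / 22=41.23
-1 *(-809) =809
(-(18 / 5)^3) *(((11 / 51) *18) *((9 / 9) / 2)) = -192456 / 2125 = -90.57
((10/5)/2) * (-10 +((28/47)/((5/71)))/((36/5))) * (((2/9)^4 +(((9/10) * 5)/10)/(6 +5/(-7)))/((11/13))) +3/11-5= -127427365247/22590966420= -5.64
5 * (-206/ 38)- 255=-5360/ 19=-282.11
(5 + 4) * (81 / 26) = 729 / 26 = 28.04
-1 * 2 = -2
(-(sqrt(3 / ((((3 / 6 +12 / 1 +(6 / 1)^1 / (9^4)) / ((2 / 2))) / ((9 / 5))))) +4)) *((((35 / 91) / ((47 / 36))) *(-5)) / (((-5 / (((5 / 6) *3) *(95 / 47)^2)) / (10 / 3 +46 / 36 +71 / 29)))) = -3325712500 / 39141271-40407406875 *sqrt(546790) / 2140205557009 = -98.93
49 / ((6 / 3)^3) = 49 / 8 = 6.12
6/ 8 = 3/ 4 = 0.75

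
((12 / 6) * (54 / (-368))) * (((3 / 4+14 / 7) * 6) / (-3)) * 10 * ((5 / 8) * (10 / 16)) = 37125 / 5888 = 6.31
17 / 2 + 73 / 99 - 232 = -222.76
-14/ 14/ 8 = -1/ 8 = -0.12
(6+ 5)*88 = 968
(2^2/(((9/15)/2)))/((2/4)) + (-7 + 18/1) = 113/3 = 37.67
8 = 8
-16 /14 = -8 /7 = -1.14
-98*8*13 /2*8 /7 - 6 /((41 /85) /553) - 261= -531515 /41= -12963.78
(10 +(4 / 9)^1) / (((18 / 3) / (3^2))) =47 / 3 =15.67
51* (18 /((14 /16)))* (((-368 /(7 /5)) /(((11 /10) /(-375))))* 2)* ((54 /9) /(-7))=-608083200000 /3773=-161167028.89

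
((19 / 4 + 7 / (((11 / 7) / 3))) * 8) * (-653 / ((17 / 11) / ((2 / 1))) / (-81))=1511.81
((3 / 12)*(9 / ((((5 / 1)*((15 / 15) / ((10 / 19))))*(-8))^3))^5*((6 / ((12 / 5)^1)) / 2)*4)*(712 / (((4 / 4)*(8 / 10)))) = -131384025 / 32601222054866936834400714752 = -0.00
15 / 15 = 1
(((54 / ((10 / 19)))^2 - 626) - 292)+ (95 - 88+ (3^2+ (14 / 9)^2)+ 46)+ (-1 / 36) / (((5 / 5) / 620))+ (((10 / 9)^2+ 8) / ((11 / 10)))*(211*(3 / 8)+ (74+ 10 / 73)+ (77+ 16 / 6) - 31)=5033956141 / 443475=11351.16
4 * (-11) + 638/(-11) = -102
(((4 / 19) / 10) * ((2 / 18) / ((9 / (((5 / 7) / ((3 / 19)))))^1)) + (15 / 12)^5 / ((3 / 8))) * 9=1772131 / 24192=73.25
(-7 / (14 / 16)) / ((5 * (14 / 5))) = -4 / 7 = -0.57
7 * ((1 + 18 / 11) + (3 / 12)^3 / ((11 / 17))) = 13111 / 704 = 18.62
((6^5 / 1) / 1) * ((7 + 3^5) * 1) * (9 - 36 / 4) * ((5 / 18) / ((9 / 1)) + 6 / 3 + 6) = 0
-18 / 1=-18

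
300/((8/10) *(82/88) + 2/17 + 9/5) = 9350/83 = 112.65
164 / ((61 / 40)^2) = 262400 / 3721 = 70.52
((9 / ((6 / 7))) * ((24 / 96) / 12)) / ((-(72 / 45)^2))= -175 / 2048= -0.09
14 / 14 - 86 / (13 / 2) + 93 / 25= -2766 / 325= -8.51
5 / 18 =0.28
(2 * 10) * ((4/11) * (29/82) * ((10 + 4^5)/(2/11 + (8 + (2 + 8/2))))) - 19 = 269479/1599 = 168.53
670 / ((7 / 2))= 1340 / 7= 191.43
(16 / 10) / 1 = 8 / 5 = 1.60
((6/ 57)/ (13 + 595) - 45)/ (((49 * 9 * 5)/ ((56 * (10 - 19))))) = 259919/ 25270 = 10.29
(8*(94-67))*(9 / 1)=1944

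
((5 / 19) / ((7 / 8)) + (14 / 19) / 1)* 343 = 6762 / 19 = 355.89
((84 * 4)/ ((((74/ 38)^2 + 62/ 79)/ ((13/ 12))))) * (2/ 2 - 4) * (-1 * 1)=798532/ 3347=238.58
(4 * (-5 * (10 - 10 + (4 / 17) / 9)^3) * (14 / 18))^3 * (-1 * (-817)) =-587687002112000 / 33492718991313783987057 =-0.00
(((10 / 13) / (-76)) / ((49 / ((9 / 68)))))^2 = 2025 / 2709342336064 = 0.00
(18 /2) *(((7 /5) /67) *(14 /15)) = 294 /1675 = 0.18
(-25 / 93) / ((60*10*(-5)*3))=1 / 33480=0.00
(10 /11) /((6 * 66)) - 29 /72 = -1163 /2904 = -0.40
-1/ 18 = -0.06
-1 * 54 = -54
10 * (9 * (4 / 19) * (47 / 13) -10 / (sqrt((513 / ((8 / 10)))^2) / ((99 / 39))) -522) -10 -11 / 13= -11476771 / 2223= -5162.74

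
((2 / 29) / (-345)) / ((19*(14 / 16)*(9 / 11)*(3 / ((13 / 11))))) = -208 / 35927955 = -0.00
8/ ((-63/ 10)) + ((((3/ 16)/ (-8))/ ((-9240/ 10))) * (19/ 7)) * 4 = -1.27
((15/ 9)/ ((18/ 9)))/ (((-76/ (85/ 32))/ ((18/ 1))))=-1275/ 2432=-0.52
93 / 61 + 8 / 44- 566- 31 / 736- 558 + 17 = -545876673 / 493856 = -1105.34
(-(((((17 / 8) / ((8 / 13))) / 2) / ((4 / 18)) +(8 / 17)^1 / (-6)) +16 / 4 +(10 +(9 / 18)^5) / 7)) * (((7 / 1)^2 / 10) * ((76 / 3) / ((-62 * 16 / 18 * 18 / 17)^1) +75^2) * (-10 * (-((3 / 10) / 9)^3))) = -133.97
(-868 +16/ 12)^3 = -17576000000/ 27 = -650962962.96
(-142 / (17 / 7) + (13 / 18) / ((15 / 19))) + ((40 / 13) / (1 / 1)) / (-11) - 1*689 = -490200413 / 656370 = -746.84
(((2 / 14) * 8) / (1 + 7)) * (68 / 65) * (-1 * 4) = -272 / 455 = -0.60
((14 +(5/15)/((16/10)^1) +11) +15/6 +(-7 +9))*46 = 16399/12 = 1366.58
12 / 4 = 3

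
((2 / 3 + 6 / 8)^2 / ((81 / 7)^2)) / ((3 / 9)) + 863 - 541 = 101420977 / 314928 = 322.04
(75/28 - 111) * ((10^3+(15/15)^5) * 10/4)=-2168595/8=-271074.38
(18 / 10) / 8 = 9 / 40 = 0.22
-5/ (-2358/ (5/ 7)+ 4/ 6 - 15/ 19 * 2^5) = 1425/ 947852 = 0.00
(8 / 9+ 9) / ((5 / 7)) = 13.84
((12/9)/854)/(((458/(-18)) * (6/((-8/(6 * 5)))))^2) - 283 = -475276716067/1679423025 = -283.00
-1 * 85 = -85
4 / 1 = 4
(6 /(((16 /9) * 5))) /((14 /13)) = 351 /560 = 0.63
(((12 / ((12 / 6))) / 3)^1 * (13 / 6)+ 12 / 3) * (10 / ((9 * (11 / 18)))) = 500 / 33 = 15.15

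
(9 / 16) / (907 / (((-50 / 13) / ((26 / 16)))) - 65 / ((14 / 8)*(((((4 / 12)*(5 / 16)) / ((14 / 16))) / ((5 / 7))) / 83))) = -1575 / 52864981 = -0.00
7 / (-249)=-7 / 249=-0.03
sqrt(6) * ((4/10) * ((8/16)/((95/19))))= sqrt(6)/25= 0.10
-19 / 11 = -1.73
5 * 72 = 360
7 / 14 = 1 / 2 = 0.50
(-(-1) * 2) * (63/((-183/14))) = -588/61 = -9.64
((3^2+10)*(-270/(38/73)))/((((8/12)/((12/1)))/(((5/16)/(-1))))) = 443475/8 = 55434.38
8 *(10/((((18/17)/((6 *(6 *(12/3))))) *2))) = 5440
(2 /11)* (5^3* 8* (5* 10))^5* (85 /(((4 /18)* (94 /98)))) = 11714062500000000000000000000 /517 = 22657761121856866537717600.00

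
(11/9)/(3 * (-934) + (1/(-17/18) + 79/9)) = -187/427525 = -0.00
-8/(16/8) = -4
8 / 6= 4 / 3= 1.33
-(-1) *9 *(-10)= -90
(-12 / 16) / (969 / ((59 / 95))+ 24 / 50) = -1475 / 3069444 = -0.00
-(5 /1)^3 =-125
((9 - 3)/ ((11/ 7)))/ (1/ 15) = 630/ 11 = 57.27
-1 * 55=-55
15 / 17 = 0.88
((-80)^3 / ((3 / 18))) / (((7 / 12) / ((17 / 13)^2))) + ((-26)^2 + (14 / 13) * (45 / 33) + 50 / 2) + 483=-117175229498 / 13013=-9004474.72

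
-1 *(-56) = 56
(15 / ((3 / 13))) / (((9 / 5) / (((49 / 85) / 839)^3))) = 1529437 / 130570528025115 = 0.00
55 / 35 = 11 / 7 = 1.57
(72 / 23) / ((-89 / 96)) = -6912 / 2047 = -3.38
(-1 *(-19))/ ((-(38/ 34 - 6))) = 323/ 83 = 3.89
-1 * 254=-254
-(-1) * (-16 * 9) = -144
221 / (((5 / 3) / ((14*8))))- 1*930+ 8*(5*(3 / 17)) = 1183902 / 85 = 13928.26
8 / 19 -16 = -296 / 19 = -15.58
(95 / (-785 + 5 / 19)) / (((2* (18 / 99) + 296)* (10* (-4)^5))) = 3971 / 99546316800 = 0.00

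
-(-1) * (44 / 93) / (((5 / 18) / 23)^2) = 2513808 / 775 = 3243.62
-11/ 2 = -5.50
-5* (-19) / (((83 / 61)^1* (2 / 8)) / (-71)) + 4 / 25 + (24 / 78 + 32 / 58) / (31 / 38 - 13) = -7181781215968 / 362193325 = -19828.59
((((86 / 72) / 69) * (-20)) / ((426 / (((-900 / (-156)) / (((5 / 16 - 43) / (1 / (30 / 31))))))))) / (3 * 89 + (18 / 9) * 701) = 133300 / 1960160332923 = 0.00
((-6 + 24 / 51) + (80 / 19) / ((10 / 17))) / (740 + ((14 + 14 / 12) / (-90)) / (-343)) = 13917960 / 6324473399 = 0.00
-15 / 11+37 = 392 / 11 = 35.64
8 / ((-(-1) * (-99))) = -8 / 99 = -0.08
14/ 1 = 14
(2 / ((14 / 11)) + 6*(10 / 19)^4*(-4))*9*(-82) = 181894122 / 912247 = 199.39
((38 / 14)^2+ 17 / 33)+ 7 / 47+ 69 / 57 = 13345216 / 1443981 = 9.24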